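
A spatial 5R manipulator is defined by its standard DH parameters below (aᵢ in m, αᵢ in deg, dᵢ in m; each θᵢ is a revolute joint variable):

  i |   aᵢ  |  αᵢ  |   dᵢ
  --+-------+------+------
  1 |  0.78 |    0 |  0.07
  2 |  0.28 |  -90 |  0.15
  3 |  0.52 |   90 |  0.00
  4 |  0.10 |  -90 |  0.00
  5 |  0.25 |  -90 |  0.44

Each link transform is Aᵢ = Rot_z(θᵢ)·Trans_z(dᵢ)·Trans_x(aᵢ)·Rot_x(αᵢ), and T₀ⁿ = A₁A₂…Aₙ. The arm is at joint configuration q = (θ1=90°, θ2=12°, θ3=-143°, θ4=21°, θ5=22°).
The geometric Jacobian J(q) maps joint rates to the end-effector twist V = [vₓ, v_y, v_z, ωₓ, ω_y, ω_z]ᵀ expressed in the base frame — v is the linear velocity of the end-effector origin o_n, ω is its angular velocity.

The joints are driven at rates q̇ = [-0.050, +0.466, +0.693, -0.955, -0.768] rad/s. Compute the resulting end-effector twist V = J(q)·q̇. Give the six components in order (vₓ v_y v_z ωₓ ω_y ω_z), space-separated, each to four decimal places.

0.3316 -0.4009 0.5356 -0.0503 0.3522 1.3443

o_n = [-0.4764, 0.4739, 0.6993]
J₁: ẑ×o_n = [-0.4739, -0.4764, 0.0000], ω = ẑ
J2: z=[0.0000, 0.0000, 1.0000] o=[0.0000, 0.7800, 0.0700] → [0.3061, -0.4764, 0.0000, 0.0000, 0.0000, 1.0000]
J3: z=[-0.9781, -0.2079, 0.0000] o=[-0.0582, 1.0539, 0.2200] → [-0.0996, 0.4688, 0.4804, -0.9781, -0.2079, 0.0000]
J4: z=[0.1251, -0.5887, -0.7986] o=[0.0281, 0.6477, 0.5329] → [-0.2367, 0.3822, -0.3188, 0.1251, -0.5887, -0.7986]
J5: z=[-0.9727, 0.0858, -0.2157] o=[0.0086, 0.5673, 0.5891] → [-0.0107, 0.2117, 0.1325, -0.9727, 0.0858, -0.2157]
V = J·q̇ = [0.3316, -0.4009, 0.5356, -0.0503, 0.3522, 1.3443]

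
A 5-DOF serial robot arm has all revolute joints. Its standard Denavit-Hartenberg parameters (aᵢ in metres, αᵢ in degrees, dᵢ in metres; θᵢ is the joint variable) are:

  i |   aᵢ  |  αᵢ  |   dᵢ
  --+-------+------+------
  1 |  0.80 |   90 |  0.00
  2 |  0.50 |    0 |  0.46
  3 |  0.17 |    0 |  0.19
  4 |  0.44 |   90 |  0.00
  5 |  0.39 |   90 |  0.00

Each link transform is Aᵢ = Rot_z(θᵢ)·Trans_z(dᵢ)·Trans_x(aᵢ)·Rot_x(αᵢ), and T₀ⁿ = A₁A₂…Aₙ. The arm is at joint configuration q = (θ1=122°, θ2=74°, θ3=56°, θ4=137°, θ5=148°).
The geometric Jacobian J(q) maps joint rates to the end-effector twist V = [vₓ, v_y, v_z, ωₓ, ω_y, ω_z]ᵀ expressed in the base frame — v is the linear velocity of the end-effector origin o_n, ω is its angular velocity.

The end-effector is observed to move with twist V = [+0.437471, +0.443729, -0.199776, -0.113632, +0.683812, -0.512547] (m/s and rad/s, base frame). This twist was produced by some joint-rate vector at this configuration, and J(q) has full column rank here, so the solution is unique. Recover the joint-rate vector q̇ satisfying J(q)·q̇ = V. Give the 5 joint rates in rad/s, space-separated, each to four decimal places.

-0.4790 -0.9480 0.3560 0.8580 -0.6410

o_n = [0.2905, 1.1518, 0.5017]
J₁: ẑ×o_n = [-1.1518, 0.2905, 0.0000], ω = ẑ
J2: z=[0.8480, 0.5299, 0.0000] o=[-0.4239, 0.6784, 0.0000] → [0.2659, -0.4255, 0.0228, 0.8480, 0.5299, 0.0000]
J3: z=[0.8480, 0.5299, 0.0000] o=[-0.1069, 1.0391, 0.4806] → [0.0112, -0.0179, -0.1150, 0.8480, 0.5299, 0.0000]
J4: z=[0.8480, 0.5299, 0.0000] o=[0.1122, 1.0471, 0.6109] → [-0.0578, 0.0925, -0.0057, 0.8480, 0.5299, 0.0000]
J5: z=[0.5292, -0.8469, 0.0523] o=[0.1244, 1.0276, 0.1715] → [-0.2862, -0.1661, 0.2064, 0.5292, -0.8469, 0.0523]
q̇ = J⁺·V = [-0.4790, -0.9480, 0.3560, 0.8580, -0.6410]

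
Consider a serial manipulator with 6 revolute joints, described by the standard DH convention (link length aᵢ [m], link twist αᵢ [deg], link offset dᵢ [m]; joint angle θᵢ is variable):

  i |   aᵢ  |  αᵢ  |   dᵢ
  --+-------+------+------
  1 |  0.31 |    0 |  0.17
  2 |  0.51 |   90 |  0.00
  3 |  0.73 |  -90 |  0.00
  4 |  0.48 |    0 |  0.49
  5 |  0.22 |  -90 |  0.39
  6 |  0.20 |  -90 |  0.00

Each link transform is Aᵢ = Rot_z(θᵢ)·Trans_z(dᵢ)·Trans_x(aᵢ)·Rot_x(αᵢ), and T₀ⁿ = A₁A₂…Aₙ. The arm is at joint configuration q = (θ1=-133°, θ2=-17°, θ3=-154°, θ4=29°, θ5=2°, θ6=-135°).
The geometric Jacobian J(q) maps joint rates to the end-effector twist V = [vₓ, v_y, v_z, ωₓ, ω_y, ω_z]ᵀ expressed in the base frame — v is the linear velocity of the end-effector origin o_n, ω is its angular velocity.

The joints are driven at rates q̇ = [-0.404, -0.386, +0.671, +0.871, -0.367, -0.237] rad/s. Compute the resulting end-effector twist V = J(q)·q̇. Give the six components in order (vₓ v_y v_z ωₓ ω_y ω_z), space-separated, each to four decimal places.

o_n = [0.0431, -0.3952, -1.2816]
J₁: ẑ×o_n = [0.3952, 0.0431, -0.0000], ω = ẑ
J2: z=[0.0000, 0.0000, 1.0000] o=[-0.2114, -0.2267, 0.1700] → [0.1685, 0.2546, -0.0000, 0.0000, 0.0000, 1.0000]
J3: z=[-0.5000, 0.8660, 0.0000] o=[-0.6531, -0.4817, 0.1700] → [-1.2571, -0.7258, -0.6462, -0.5000, 0.8660, 0.0000]
J4: z=[-0.3796, -0.2192, -0.8988] o=[-0.0849, -0.1537, -0.1500] → [0.0309, -0.5447, 0.1198, -0.3796, -0.2192, -0.8988]
J5: z=[-0.3796, -0.2192, -0.8988] o=[0.1722, -0.2739, -0.7745] → [0.0022, -0.0765, 0.0177, -0.3796, -0.2192, -0.8988]
J6: z=[0.0277, -0.9738, 0.2258] o=[0.2276, -0.3728, -1.2077] → [0.0771, -0.0396, -0.1802, 0.0277, -0.9738, 0.2258]
V = J·q̇ = [-1.0603, -1.0397, -0.2931, -0.5334, 0.7014, -1.2965]

-1.0603 -1.0397 -0.2931 -0.5334 0.7014 -1.2965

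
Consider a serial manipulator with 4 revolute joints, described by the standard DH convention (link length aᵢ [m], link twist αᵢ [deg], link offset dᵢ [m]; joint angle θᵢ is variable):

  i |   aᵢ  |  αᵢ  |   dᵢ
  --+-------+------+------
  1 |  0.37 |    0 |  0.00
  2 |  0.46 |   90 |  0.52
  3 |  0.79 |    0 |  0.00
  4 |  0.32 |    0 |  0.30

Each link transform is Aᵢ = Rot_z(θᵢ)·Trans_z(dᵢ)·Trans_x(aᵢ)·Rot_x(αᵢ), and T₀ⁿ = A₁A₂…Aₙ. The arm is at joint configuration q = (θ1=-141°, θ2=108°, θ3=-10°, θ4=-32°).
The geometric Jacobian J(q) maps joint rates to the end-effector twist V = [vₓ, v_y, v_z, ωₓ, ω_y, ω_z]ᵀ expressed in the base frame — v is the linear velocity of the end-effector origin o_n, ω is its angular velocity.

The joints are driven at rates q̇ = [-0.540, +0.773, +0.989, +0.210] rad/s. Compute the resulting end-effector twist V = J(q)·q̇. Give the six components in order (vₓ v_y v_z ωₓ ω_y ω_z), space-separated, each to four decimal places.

0.4493 0.1919 1.0546 -0.6530 -1.0056 0.2330

o_n = [0.7868, -1.2882, 0.1687]
J₁: ẑ×o_n = [1.2882, 0.7868, -0.0000], ω = ẑ
J2: z=[0.0000, 0.0000, 1.0000] o=[-0.2875, -0.2328, 0.0000] → [1.0554, 1.0743, -0.0000, 0.0000, 0.0000, 1.0000]
J3: z=[-0.5446, -0.8387, 0.0000] o=[0.0982, -0.4834, 0.5200] → [0.2946, -0.1913, 1.0158, -0.5446, -0.8387, 0.0000]
J4: z=[-0.5446, -0.8387, 0.0000] o=[0.7507, -0.9071, 0.3828] → [0.1796, -0.1166, 0.2378, -0.5446, -0.8387, 0.0000]
V = J·q̇ = [0.4493, 0.1919, 1.0546, -0.6530, -1.0056, 0.2330]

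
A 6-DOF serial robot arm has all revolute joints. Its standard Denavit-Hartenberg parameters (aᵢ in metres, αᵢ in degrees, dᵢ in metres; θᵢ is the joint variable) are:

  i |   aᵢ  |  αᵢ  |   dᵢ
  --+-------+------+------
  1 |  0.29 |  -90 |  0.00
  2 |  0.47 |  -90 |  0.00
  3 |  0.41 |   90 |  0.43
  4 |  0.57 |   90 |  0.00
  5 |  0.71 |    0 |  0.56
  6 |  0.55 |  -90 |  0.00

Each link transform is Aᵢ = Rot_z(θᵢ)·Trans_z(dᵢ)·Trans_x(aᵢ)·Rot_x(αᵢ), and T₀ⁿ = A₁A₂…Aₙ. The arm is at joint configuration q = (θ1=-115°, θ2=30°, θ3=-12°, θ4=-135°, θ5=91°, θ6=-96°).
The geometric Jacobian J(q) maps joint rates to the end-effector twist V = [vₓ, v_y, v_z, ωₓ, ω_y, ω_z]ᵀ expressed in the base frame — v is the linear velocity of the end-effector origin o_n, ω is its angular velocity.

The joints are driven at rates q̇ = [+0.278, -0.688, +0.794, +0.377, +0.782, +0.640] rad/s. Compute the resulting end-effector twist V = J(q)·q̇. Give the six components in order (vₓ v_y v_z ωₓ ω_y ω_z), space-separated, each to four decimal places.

1.2174 -1.0183 -0.5315 0.2901 1.8722 -0.7495

o_n = [0.4821, -0.1204, 0.1709]
J₁: ẑ×o_n = [0.1204, 0.4821, -0.0000], ω = ẑ
J2: z=[0.9063, -0.4226, 0.0000] o=[-0.1226, -0.2628, 0.0000] → [-0.0722, -0.1549, 0.3846, 0.9063, -0.4226, 0.0000]
J3: z=[0.2113, 0.4532, -0.8660] o=[-0.2946, -0.6317, -0.2350] → [0.6267, -0.7584, -0.2439, 0.2113, 0.4532, -0.8660]
J4: z=[0.9626, -0.2502, 0.1040] o=[-0.2732, -0.7877, -0.8079] → [-0.3143, -0.8637, 0.8313, 0.9626, -0.2502, 0.1040]
J5: z=[0.2693, 0.9254, -0.2665] o=[-0.2901, -0.6255, -0.2617] → [0.5350, -0.3224, -0.5786, 0.2693, 0.9254, -0.2665]
J6: z=[0.2693, 0.9254, -0.2665] o=[0.5445, -0.2884, -0.3491] → [0.5260, -0.1234, 0.1029, 0.2693, 0.9254, -0.2665]
V = J·q̇ = [1.2174, -1.0183, -0.5315, 0.2901, 1.8722, -0.7495]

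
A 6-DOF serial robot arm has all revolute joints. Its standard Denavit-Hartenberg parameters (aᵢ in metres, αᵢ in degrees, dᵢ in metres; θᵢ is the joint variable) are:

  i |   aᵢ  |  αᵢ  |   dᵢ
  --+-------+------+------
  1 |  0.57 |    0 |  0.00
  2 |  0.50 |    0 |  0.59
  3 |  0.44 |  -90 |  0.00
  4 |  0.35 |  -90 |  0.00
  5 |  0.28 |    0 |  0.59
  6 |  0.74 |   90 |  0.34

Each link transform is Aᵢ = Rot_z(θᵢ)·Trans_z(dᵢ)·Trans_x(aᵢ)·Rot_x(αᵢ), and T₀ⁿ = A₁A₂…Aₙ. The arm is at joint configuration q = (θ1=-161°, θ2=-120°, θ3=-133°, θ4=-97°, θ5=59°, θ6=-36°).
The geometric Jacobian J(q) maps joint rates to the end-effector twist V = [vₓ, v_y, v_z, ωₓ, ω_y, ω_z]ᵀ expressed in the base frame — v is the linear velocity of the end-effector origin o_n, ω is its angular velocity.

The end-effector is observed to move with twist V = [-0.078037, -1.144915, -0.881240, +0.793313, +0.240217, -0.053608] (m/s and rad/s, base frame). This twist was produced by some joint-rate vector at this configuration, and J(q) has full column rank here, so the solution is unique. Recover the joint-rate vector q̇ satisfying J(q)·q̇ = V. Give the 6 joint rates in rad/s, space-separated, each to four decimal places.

o_n = [-0.1546, -0.9926, 1.8700]
J₁: ẑ×o_n = [0.9926, -0.1546, 0.0000], ω = ẑ
J2: z=[0.0000, 0.0000, 1.0000] o=[-0.5389, -0.1856, 0.0000] → [0.8071, 0.3843, -0.0000, 0.0000, 0.0000, 1.0000]
J3: z=[0.0000, 0.0000, 1.0000] o=[-0.4435, 0.3052, 0.5900] → [1.2979, 0.2889, -0.0000, 0.0000, 0.0000, 1.0000]
J4: z=[0.8090, 0.5878, 0.0000] o=[-0.1849, -0.0507, 0.5900] → [0.7523, -1.0355, -0.7798, 0.8090, 0.5878, 0.0000]
J5: z=[0.5834, -0.8030, 0.1219] o=[-0.2100, -0.0162, 0.9374] → [-0.6298, -0.5373, -0.5252, 0.5834, -0.8030, 0.1219]
J6: z=[0.5834, -0.8030, 0.1219] o=[-0.0703, -0.6168, 1.1524] → [-0.5304, -0.4289, -0.2870, 0.5834, -0.8030, 0.1219]
q̇ = J⁺·V = [0.3340, 0.4620, -0.8830, 0.7830, 0.8060, -0.5320]

0.3340 0.4620 -0.8830 0.7830 0.8060 -0.5320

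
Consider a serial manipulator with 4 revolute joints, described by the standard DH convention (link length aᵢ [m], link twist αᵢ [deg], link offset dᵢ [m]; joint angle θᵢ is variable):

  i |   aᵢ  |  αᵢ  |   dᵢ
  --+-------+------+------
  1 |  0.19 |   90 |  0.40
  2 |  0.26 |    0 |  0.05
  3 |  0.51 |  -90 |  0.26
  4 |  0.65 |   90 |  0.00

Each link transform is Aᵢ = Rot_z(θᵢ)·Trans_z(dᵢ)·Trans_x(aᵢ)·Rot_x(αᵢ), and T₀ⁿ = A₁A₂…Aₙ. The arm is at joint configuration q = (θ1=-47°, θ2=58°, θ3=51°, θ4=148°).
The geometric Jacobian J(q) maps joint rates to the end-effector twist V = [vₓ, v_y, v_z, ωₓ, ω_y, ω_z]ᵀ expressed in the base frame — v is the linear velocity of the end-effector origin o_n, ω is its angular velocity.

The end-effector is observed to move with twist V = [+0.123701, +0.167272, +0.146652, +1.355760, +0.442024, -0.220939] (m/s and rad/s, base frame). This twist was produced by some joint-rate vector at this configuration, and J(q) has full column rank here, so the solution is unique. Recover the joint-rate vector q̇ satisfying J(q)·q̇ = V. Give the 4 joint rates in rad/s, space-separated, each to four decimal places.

-0.4280 -0.3130 -0.9800 -0.6360

o_n = [0.2579, -0.2260, 0.5815]
J₁: ẑ×o_n = [0.2260, 0.2579, -0.0000], ω = ẑ
J2: z=[-0.7314, -0.6820, 0.0000] o=[0.1296, -0.1390, 0.4000] → [-0.1238, 0.1327, 0.1512, -0.7314, -0.6820, 0.0000]
J3: z=[-0.7314, -0.6820, 0.0000] o=[0.1870, -0.2738, 0.6205] → [0.0266, -0.0285, 0.0134, -0.7314, -0.6820, 0.0000]
J4: z=[-0.6448, 0.6915, -0.3256] o=[-0.1164, -0.3297, 1.1027] → [-0.3267, -0.4580, -0.3257, -0.6448, 0.6915, -0.3256]
q̇ = J⁺·V = [-0.4280, -0.3130, -0.9800, -0.6360]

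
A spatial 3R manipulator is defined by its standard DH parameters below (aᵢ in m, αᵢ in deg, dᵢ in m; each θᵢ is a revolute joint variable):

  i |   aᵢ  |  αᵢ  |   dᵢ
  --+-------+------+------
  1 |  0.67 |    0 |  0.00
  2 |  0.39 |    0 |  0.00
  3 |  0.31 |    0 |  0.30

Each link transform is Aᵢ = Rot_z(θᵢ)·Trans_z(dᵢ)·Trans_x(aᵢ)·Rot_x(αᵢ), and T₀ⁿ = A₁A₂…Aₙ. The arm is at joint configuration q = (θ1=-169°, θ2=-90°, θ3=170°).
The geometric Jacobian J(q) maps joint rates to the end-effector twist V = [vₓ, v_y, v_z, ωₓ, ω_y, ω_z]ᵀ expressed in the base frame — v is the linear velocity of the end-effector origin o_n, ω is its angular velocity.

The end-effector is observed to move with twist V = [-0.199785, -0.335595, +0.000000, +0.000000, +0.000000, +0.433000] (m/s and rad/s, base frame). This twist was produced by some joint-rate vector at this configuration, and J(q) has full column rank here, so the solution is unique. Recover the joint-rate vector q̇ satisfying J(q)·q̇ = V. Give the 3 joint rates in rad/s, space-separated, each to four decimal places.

0.4000 0.6060 -0.5730

o_n = [-0.7267, -0.0550, 0.3000]
J₁: ẑ×o_n = [0.0550, -0.7267, 0.0000], ω = ẑ
J2: z=[0.0000, 0.0000, 1.0000] o=[-0.6577, -0.1278, 0.0000] → [-0.0729, -0.0690, 0.0000, 0.0000, 0.0000, 1.0000]
J3: z=[0.0000, 0.0000, 1.0000] o=[-0.7321, 0.2550, 0.0000] → [0.3100, 0.0054, -0.0000, 0.0000, 0.0000, 1.0000]
q̇ = J⁺·V = [0.4000, 0.6060, -0.5730]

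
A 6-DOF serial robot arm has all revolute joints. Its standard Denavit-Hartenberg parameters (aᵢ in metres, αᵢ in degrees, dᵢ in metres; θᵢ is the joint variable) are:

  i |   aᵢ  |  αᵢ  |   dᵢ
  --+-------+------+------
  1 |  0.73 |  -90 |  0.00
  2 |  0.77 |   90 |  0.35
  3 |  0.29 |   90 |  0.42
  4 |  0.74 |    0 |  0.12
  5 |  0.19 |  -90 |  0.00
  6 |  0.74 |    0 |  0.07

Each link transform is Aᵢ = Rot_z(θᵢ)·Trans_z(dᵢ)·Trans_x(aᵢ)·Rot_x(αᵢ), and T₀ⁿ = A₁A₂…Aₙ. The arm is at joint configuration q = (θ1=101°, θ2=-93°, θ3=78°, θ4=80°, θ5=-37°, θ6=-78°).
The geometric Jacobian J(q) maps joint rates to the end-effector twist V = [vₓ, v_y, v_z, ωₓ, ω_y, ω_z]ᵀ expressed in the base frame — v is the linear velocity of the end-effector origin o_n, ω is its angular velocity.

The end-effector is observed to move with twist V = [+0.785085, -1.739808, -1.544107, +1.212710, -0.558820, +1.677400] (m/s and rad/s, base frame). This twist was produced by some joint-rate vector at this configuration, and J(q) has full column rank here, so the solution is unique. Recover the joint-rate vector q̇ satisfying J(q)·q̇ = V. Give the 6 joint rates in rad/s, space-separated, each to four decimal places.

0.3730 -0.7090 0.6170 0.5800 0.8120 0.1280

o_n = [-0.6175, -0.9276, 1.6473]
J₁: ẑ×o_n = [0.9276, -0.6175, 0.0000], ω = ẑ
J2: z=[-0.9816, -0.1908, 0.0000] o=[-0.1393, 0.7166, 0.0000] → [-0.3143, 1.6171, 1.5228, -0.9816, -0.1908, 0.0000]
J3: z=[0.1905, -0.9803, -0.0523] o=[-0.4752, 0.6102, 0.7689] → [-0.9415, -0.1599, -0.4326, 0.1905, -0.9803, -0.0523]
J4: z=[0.2139, -0.0106, 0.9768] o=[-0.6730, 0.1413, 0.8072] → [1.0353, -0.1255, -0.2280, 0.2139, -0.0106, 0.9768]
J5: z=[0.2139, -0.0106, 0.9768] o=[-0.6316, -0.5997, 0.9129] → [0.3126, -0.1433, -0.0700, 0.2139, -0.0106, 0.9768]
J6: z=[0.7928, -0.5824, -0.1799] o=[-0.7400, -0.7542, 0.9350] → [-0.4460, -0.5867, -0.0662, 0.7928, -0.5824, -0.1799]
q̇ = J⁺·V = [0.3730, -0.7090, 0.6170, 0.5800, 0.8120, 0.1280]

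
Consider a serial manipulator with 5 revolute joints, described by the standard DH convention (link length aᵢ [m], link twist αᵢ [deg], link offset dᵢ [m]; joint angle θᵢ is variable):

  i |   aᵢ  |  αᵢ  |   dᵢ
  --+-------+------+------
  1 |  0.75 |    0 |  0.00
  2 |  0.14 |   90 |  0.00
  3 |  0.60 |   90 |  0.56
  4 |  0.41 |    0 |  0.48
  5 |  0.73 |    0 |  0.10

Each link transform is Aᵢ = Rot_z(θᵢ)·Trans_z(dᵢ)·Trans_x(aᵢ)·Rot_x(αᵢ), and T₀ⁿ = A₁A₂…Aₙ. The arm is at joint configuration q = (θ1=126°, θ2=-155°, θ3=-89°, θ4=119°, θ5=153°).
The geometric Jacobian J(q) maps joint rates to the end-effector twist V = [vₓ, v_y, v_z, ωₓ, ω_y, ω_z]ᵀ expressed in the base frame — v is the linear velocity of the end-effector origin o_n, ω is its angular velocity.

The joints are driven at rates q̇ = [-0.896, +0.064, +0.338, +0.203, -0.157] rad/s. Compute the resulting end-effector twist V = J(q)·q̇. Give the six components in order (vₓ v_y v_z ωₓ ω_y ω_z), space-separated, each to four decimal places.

o_n = [-0.9107, 0.6511, -0.4368]
J₁: ẑ×o_n = [-0.6511, -0.9107, 0.0000], ω = ẑ
J2: z=[0.0000, 0.0000, 1.0000] o=[-0.4408, 0.6068, 0.0000] → [-0.0443, -0.4699, 0.0000, 0.0000, 0.0000, 1.0000]
J3: z=[-0.4848, -0.8746, 0.0000] o=[-0.3184, 0.5389, 0.0000] → [0.3820, -0.2117, -0.5725, -0.4848, -0.8746, 0.0000]
J4: z=[-0.8745, 0.4847, -0.0175] o=[-0.5807, 0.0440, -0.5999] → [0.0897, 0.1484, -0.3709, -0.8745, 0.4847, -0.0175]
J5: z=[-0.8745, 0.4847, -0.0175] o=[-1.1774, -0.0353, -0.4095] → [-0.0012, -0.0285, -0.7294, -0.8745, 0.4847, -0.0175]
V = J·q̇ = [0.7281, 0.7490, -0.1543, -0.2041, -0.2733, -0.8328]

0.7281 0.7490 -0.1543 -0.2041 -0.2733 -0.8328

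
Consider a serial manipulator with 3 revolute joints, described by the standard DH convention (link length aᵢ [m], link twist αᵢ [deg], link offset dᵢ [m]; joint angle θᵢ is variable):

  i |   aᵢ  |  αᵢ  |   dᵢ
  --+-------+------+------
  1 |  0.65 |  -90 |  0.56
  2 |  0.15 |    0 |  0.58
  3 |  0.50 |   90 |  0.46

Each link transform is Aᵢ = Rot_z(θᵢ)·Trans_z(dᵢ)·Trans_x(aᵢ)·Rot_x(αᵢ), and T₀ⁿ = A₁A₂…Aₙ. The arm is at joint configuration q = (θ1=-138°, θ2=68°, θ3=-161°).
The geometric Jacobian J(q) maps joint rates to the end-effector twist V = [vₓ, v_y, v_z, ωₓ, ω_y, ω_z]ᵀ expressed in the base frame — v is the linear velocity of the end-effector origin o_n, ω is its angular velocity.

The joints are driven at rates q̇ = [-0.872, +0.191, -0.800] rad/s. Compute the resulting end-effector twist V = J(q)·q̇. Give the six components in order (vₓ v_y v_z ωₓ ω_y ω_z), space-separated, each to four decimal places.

-0.8250 0.0551 -0.0267 -0.4075 0.4526 -0.8720

o_n = [0.1905, -1.2279, 0.9202]
J₁: ẑ×o_n = [1.2279, 0.1905, -0.0000], ω = ẑ
J2: z=[0.6691, -0.7431, 0.0000] o=[-0.4830, -0.4349, 0.5600] → [-0.2677, -0.2410, -0.0300, 0.6691, -0.7431, 0.0000]
J3: z=[0.6691, -0.7431, 0.0000] o=[-0.1367, -0.9036, 0.4209] → [-0.3711, -0.3341, 0.0262, 0.6691, -0.7431, 0.0000]
V = J·q̇ = [-0.8250, 0.0551, -0.0267, -0.4075, 0.4526, -0.8720]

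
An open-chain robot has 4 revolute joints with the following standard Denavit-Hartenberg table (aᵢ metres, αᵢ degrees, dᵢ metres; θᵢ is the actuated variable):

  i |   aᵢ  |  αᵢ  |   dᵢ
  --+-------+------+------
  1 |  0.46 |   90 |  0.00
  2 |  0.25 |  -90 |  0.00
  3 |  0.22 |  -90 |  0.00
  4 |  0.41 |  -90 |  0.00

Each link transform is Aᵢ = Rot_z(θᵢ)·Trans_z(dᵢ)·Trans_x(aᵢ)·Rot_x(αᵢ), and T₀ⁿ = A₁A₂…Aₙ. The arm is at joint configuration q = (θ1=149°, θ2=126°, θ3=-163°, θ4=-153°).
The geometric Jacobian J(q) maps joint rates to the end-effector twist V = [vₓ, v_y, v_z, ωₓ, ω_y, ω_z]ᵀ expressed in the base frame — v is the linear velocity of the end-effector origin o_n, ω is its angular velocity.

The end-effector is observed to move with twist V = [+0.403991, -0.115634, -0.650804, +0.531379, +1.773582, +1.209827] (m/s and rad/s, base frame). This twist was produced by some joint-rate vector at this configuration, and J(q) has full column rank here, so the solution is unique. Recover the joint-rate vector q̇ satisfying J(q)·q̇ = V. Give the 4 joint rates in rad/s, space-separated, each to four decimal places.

o_n = [-0.0911, 0.0052, 0.2053]
J₁: ẑ×o_n = [-0.0052, -0.0911, 0.0000], ω = ẑ
J2: z=[0.5150, 0.8572, 0.0000] o=[-0.3943, 0.2369, 0.0000] → [0.1760, -0.1057, -0.3792, 0.5150, 0.8572, 0.0000]
J3: z=[0.6935, -0.4167, -0.5878] o=[-0.2683, 0.1612, 0.2023] → [-0.0930, -0.1063, -0.0344, 0.6935, -0.4167, -0.5878]
J4: z=[0.6398, 0.7312, 0.2365] o=[-0.3412, 0.2801, 0.0320] → [0.1917, -0.0517, -0.3587, 0.6398, 0.7312, 0.2365]
q̇ = J⁺·V = [0.5540, 0.9390, -0.7560, 0.8940]

0.5540 0.9390 -0.7560 0.8940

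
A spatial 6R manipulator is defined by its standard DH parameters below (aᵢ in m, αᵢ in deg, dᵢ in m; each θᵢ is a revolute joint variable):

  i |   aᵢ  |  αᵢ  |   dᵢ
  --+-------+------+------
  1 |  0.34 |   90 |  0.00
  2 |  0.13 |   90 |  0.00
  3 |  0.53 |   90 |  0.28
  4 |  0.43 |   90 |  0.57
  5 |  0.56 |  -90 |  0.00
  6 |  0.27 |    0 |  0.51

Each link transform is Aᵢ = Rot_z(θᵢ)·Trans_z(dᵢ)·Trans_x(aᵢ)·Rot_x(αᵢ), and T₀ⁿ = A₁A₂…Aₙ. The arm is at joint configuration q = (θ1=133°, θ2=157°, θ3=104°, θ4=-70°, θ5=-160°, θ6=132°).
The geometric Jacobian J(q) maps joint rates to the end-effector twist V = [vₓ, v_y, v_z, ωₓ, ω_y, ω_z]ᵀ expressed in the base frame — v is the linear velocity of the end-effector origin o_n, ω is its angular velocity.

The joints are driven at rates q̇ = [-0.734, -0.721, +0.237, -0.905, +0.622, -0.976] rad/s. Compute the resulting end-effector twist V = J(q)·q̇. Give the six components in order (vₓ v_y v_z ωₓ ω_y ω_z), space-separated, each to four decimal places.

0.4588 -0.0020 -0.5886 -0.9975 -0.9772 -0.3523

o_n = [0.2364, 0.8757, 0.0665]
J₁: ẑ×o_n = [-0.8757, 0.2364, 0.0000], ω = ẑ
J2: z=[0.7314, 0.6820, 0.0000] o=[-0.2319, 0.2487, 0.0000] → [0.0453, -0.0486, 0.1392, 0.7314, 0.6820, 0.0000]
J3: z=[-0.2665, 0.2858, 0.9205] o=[-0.1503, 0.1611, 0.0508] → [-0.6532, 0.3601, -0.3009, -0.2665, 0.2858, 0.9205]
J4: z=[0.7861, -0.4882, 0.3791] o=[0.0707, 0.6782, 0.2584] → [0.0188, 0.2137, 0.2361, 0.7861, -0.4882, 0.3791]
J5: z=[-0.4330, -0.8726, -0.2260] o=[0.7085, 0.4057, 0.0887] → [0.1256, 0.0971, -0.6155, -0.4330, -0.8726, -0.2260]
J6: z=[-0.5878, 0.4634, -0.6632] o=[0.3258, 0.4921, 0.4883] → [0.0589, -0.1886, -0.1840, -0.5878, 0.4634, -0.6632]
V = J·q̇ = [0.4588, -0.0020, -0.5886, -0.9975, -0.9772, -0.3523]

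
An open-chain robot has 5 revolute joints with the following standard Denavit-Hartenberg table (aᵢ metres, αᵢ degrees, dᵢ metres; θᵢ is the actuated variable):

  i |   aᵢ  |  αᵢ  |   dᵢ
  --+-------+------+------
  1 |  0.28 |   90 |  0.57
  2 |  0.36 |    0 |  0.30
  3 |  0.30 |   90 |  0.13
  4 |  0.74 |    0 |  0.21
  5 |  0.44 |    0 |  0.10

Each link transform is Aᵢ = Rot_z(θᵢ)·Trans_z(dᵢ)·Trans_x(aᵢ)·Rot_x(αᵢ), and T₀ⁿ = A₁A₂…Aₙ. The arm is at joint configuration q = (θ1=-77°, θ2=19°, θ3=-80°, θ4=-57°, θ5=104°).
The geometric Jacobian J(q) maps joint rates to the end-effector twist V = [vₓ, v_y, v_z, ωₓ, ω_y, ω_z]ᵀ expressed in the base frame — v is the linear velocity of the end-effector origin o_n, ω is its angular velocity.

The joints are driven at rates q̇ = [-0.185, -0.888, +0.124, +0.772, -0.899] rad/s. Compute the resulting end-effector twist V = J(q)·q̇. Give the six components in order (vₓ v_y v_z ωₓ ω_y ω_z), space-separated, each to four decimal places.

o_n = [0.0601, -0.8437, -0.3404]
J₁: ẑ×o_n = [0.8437, 0.0601, -0.0000], ω = ẑ
J2: z=[-0.9744, -0.2250, 0.0000] o=[0.0630, -0.2728, 0.5700] → [0.2048, -0.8871, 0.5556, -0.9744, -0.2250, 0.0000]
J3: z=[-0.9744, -0.2250, 0.0000] o=[-0.1528, -0.6720, 0.6872] → [0.2312, -1.0013, 0.2152, -0.9744, -0.2250, 0.0000]
J4: z=[-0.1967, 0.8522, -0.4848] o=[-0.2467, -0.8429, 0.4248] → [-0.6525, -0.2993, -0.2614, -0.1967, 0.8522, -0.4848]
J5: z=[-0.1967, 0.8522, -0.4848] o=[0.3606, -0.7147, -0.0295] → [-0.3275, 0.0845, 0.2814, -0.1967, 0.8522, -0.4848]
V = J·q̇ = [-0.5186, 0.3454, -0.9215, 0.7694, 0.0636, -0.1234]

-0.5186 0.3454 -0.9215 0.7694 0.0636 -0.1234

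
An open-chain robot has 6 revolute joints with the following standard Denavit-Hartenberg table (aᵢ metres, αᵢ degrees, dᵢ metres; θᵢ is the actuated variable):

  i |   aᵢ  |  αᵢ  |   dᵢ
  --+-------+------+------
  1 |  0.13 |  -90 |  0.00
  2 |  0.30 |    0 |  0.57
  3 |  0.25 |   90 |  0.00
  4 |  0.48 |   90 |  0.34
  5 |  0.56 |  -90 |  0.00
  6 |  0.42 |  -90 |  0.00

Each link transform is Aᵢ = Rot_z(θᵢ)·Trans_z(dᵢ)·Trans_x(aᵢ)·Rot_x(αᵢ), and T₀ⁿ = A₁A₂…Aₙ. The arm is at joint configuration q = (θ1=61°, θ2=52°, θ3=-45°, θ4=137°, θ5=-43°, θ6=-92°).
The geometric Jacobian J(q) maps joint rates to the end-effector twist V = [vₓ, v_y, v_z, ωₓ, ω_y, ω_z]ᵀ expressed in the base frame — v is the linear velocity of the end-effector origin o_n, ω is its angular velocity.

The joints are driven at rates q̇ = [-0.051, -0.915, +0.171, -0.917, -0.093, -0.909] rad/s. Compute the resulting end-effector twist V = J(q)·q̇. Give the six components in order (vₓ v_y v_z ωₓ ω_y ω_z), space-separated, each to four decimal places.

o_n = [-1.1918, 0.8952, -0.2551]
J₁: ẑ×o_n = [-0.8952, -1.1918, 0.0000], ω = ẑ
J2: z=[-0.8746, 0.4848, 0.0000] o=[0.0630, 0.1137, 0.0000] → [-0.1237, -0.2231, -0.0751, -0.8746, 0.4848, 0.0000]
J3: z=[-0.8746, 0.4848, 0.0000] o=[-0.3460, 0.5516, -0.2364] → [-0.0091, -0.0164, 0.1096, -0.8746, 0.4848, 0.0000]
J4: z=[0.0591, 0.1066, 0.9925] o=[-0.2257, 0.7686, -0.2669] → [-0.1243, -0.9596, 0.1105, 0.0591, 0.1066, 0.9925]
J5: z=[-0.3115, 0.9466, -0.0831] o=[-0.6608, 0.6588, 0.1134] → [-0.3292, -0.0706, 0.4290, -0.3115, 0.9466, -0.0831]
J6: z=[-0.6036, -0.1295, 0.7867] o=[-1.0718, 0.4935, -0.2292] → [-0.3126, -0.1100, -0.2580, -0.6036, -0.1295, 0.7867]
V = J·q̇ = [0.5861, 1.2487, 0.1808, 1.1742, -0.4287, -1.6685]

0.5861 1.2487 0.1808 1.1742 -0.4287 -1.6685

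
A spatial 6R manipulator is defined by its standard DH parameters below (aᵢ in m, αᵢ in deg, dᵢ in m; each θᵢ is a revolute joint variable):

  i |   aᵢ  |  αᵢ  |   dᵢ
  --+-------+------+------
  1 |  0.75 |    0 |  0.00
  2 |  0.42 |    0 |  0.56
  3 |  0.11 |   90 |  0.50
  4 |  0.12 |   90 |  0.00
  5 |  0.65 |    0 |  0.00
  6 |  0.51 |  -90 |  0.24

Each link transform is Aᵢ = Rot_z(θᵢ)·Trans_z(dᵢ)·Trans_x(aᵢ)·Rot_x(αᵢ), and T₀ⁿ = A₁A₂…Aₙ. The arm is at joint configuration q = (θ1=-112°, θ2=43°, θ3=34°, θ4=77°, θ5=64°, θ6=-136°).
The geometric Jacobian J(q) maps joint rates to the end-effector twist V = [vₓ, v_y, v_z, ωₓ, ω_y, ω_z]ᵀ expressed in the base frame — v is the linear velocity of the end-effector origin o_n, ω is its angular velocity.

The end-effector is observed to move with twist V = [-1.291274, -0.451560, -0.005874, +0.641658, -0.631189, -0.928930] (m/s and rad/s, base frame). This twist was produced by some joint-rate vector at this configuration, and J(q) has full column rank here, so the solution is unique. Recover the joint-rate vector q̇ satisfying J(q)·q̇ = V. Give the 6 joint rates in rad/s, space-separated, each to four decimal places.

-0.6200 -0.1740 0.0700 0.1490 0.8610 0.0500

o_n = [0.1980, -1.4385, 1.5541]
J₁: ẑ×o_n = [1.4385, 0.1980, -0.0000], ω = ẑ
J2: z=[0.0000, 0.0000, 1.0000] o=[-0.2810, -0.6954, 0.0000] → [0.7432, 0.4790, -0.0000, 0.0000, 0.0000, 1.0000]
J3: z=[0.0000, 0.0000, 1.0000] o=[-0.1304, -1.0875, 0.5600] → [0.3510, 0.3284, -0.0000, 0.0000, 0.0000, 1.0000]
J4: z=[-0.5736, -0.8192, 0.0000] o=[-0.0403, -1.1506, 1.0600] → [-0.4048, 0.2834, 0.3604, -0.5736, -0.8192, 0.0000]
J5: z=[0.7982, -0.5589, -0.2250] o=[-0.0182, -1.1661, 1.1769] → [-0.2721, -0.3497, -0.0966, 0.7982, -0.5589, -0.2250]
J6: z=[0.7982, -0.5589, -0.2250] o=[-0.3008, -1.6814, 1.4546] → [-0.0010, -0.1917, 0.4726, 0.7982, -0.5589, -0.2250]
q̇ = J⁺·V = [-0.6200, -0.1740, 0.0700, 0.1490, 0.8610, 0.0500]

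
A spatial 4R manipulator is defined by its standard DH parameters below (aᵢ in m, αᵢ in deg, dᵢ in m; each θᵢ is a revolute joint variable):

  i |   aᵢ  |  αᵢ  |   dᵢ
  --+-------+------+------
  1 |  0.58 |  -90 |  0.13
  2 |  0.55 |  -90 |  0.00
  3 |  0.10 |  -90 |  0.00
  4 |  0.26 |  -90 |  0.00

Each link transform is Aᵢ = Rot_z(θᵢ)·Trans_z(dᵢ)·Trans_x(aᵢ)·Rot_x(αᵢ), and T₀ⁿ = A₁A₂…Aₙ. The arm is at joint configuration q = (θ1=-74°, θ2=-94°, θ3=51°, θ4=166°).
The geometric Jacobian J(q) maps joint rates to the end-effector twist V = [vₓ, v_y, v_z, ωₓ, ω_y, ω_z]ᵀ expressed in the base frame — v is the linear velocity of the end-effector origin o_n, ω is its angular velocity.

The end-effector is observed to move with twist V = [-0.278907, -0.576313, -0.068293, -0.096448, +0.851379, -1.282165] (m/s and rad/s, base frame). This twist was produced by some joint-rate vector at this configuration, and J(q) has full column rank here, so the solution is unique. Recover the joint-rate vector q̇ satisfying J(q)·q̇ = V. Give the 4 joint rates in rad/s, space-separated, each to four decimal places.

o_n = [0.2476, -0.4341, 0.5787]
J₁: ẑ×o_n = [0.4341, 0.2476, -0.0000], ω = ẑ
J2: z=[0.9613, 0.2756, 0.0000] o=[0.1599, -0.5575, 0.1300] → [0.1237, -0.4313, 0.0944, 0.9613, 0.2756, 0.0000]
J3: z=[0.2750, -0.9589, 0.0698] o=[0.1493, -0.5207, 0.6787] → [0.0898, 0.0343, 0.1181, 0.2750, -0.9589, 0.0698]
J4: z=[-0.5900, -0.2256, -0.7753] o=[0.0734, -0.5379, 0.7414] → [0.1171, -0.2311, -0.0219, -0.5900, -0.2256, -0.7753]
q̇ = J⁺·V = [-0.7650, 0.5120, -0.8790, 0.5880]

-0.7650 0.5120 -0.8790 0.5880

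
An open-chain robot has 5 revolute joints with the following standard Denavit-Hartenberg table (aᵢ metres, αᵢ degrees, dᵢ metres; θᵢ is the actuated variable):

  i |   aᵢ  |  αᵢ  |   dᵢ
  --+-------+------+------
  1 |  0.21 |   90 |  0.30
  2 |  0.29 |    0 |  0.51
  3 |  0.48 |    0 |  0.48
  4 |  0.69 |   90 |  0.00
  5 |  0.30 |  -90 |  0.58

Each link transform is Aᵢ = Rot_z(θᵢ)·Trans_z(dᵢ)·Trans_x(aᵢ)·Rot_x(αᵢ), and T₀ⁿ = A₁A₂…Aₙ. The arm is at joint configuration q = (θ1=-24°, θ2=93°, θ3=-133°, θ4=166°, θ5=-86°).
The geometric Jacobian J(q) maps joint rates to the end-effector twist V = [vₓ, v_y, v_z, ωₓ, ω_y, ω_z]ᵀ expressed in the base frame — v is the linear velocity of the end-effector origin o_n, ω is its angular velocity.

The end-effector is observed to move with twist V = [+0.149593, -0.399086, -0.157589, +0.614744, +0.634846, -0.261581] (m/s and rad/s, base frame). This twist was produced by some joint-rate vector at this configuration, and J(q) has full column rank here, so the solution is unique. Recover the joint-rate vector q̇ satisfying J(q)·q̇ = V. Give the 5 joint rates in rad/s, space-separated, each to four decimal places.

-0.4820 -0.3980 -0.1780 -0.2540 0.3750

o_n = [0.2799, -0.8807, 1.1971]
J₁: ẑ×o_n = [0.8807, 0.2799, -0.0000], ω = ẑ
J2: z=[-0.4067, -0.9135, 0.0000] o=[0.1918, -0.0854, 0.3000] → [-0.8196, 0.3649, 0.4039, -0.4067, -0.9135, 0.0000]
J3: z=[-0.4067, -0.9135, 0.0000] o=[-0.0295, -0.5451, 0.5896] → [-0.5550, 0.2471, 0.4191, -0.4067, -0.9135, 0.0000]
J4: z=[-0.4067, -0.9135, 0.0000] o=[0.1112, -1.1332, 0.2811] → [-0.8369, 0.3726, 0.0514, -0.4067, -0.9135, 0.0000]
J5: z=[0.7391, -0.3291, 0.5878] o=[-0.2593, -0.9682, 0.8393] → [-0.1692, 0.0524, 0.2421, 0.7391, -0.3291, 0.5878]
q̇ = J⁺·V = [-0.4820, -0.3980, -0.1780, -0.2540, 0.3750]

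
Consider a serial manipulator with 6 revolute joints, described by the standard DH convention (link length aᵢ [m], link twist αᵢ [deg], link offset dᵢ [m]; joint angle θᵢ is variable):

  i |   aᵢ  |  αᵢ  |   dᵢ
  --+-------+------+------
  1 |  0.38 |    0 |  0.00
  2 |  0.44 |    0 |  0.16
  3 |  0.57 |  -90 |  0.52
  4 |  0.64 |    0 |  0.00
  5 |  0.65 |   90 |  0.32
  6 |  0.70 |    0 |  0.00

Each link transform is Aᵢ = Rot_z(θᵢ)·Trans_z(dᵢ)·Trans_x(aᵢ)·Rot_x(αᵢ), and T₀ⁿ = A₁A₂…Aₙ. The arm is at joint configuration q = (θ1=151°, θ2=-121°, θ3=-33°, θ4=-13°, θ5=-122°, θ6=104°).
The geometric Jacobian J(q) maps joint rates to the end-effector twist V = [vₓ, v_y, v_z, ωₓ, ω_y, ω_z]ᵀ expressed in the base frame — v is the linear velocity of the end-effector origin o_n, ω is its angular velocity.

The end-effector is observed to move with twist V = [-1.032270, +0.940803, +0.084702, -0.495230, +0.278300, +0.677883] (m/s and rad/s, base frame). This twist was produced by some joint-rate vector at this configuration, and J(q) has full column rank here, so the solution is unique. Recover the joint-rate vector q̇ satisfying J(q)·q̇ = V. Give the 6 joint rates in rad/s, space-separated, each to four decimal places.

o_n = [0.9535, 1.3574, 1.1638]
J₁: ẑ×o_n = [-1.3574, 0.9535, 0.0000], ω = ẑ
J2: z=[0.0000, 0.0000, 1.0000] o=[-0.3324, 0.1842, 0.0000] → [-1.1732, 1.2859, 0.0000, 0.0000, 0.0000, 1.0000]
J3: z=[0.0000, 0.0000, 1.0000] o=[0.0487, 0.4042, 0.1600] → [-0.9532, 0.9048, 0.0000, 0.0000, 0.0000, 1.0000]
J4: z=[0.0523, 0.9986, 0.0000] o=[0.6179, 0.3744, 0.6800] → [0.4832, -0.0253, -0.2837, 0.0523, 0.9986, 0.0000]
J5: z=[0.0523, 0.9986, 0.0000] o=[1.2407, 0.3418, 0.8240] → [0.3394, -0.0178, 0.3399, 0.0523, 0.9986, 0.0000]
J6: z=[-0.7061, 0.0370, -0.7071] o=[0.7984, 0.6854, 1.2836] → [0.4708, -0.1942, -0.4803, -0.7061, 0.0370, -0.7071]
q̇ = J⁺·V = [0.6430, -0.0640, 0.6080, -0.5530, 0.8050, 0.7200]

0.6430 -0.0640 0.6080 -0.5530 0.8050 0.7200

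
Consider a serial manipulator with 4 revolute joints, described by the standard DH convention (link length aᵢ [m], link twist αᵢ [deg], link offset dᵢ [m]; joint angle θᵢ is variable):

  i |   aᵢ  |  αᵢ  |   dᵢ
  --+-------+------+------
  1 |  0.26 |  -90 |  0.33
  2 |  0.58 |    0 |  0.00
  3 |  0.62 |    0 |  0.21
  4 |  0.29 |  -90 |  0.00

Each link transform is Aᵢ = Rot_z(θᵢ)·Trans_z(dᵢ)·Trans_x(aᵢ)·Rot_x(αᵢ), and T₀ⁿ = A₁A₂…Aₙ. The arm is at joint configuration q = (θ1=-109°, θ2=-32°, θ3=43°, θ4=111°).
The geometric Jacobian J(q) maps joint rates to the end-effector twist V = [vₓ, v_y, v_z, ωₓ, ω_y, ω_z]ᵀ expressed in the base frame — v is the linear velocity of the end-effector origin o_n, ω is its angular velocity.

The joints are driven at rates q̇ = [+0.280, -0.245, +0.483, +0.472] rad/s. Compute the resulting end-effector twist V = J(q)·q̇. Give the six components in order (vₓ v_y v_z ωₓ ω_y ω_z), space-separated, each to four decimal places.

o_n = [-0.1943, -1.2094, 0.2731]
J₁: ẑ×o_n = [1.2094, -0.1943, 0.0000], ω = ẑ
J2: z=[0.9455, -0.3256, 0.0000] o=[-0.0846, -0.2458, 0.3300] → [0.0185, 0.0538, -0.9468, 0.9455, -0.3256, 0.0000]
J3: z=[0.9455, -0.3256, 0.0000] o=[-0.2448, -0.7109, 0.6374] → [0.1186, 0.3444, -0.4549, 0.9455, -0.3256, 0.0000]
J4: z=[0.9455, -0.3256, 0.0000] o=[-0.2444, -1.3547, 0.5191] → [0.0801, 0.2325, 0.1537, 0.9455, -0.3256, 0.0000]
V = J·q̇ = [0.4292, 0.2085, 0.0848, 0.6713, -0.2312, 0.2800]

0.4292 0.2085 0.0848 0.6713 -0.2312 0.2800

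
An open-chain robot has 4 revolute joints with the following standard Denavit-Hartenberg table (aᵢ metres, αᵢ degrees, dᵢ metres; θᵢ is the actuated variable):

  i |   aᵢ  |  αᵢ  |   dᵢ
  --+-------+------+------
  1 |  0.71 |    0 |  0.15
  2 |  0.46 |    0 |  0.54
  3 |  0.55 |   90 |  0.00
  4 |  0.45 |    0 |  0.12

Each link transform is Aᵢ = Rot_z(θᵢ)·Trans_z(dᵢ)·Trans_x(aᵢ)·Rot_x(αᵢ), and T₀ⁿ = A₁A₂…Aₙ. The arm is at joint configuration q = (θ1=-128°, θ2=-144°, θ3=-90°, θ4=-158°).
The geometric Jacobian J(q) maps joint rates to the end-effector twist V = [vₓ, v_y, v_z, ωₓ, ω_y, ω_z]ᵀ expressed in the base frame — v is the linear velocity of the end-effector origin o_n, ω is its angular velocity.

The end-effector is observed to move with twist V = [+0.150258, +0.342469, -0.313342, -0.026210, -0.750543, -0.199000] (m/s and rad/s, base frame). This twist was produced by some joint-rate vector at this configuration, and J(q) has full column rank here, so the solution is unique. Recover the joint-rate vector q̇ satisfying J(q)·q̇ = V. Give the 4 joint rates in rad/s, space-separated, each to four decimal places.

-0.8960 -0.3000 0.9970 0.7510

o_n = [-0.2926, -0.2243, 0.5214]
J₁: ẑ×o_n = [0.2243, -0.2926, 0.0000], ω = ẑ
J2: z=[0.0000, 0.0000, 1.0000] o=[-0.4371, -0.5595, 0.1500] → [-0.3352, 0.1446, 0.0000, 0.0000, 0.0000, 1.0000]
J3: z=[0.0000, 0.0000, 1.0000] o=[-0.4211, -0.0998, 0.6900] → [0.1246, 0.1285, -0.0000, 0.0000, 0.0000, 1.0000]
J4: z=[-0.0349, -0.9994, 0.0000] o=[0.1286, -0.1190, 0.6900] → [0.1685, -0.0059, -0.4172, -0.0349, -0.9994, 0.0000]
q̇ = J⁺·V = [-0.8960, -0.3000, 0.9970, 0.7510]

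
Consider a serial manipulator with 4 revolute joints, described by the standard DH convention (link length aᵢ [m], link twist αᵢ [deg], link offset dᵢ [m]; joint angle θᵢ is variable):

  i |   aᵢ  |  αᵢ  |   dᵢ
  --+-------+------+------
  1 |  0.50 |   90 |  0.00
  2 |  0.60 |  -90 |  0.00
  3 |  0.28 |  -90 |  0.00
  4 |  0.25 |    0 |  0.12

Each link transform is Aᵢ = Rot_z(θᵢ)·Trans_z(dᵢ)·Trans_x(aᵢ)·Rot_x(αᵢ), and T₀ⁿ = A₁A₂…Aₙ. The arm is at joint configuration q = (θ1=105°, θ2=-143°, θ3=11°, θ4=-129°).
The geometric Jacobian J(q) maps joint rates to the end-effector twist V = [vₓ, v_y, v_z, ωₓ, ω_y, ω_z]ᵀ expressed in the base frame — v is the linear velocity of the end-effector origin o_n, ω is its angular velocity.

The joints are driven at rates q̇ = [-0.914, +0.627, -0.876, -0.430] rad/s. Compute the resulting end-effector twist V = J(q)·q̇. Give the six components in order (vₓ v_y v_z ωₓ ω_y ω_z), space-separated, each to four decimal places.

o_n = [-0.1519, 0.0213, -0.5749]
J₁: ẑ×o_n = [-0.0213, -0.1519, 0.0000], ω = ẑ
J2: z=[0.9659, 0.2588, 0.0000] o=[-0.1294, 0.4830, 0.0000] → [-0.1488, 0.5554, -0.4401, 0.9659, 0.2588, 0.0000]
J3: z=[-0.1558, 0.5813, -0.7986] o=[-0.0054, 0.0201, -0.3611] → [-0.1234, 0.0837, 0.0850, -0.1558, 0.5813, -0.7986]
J4: z=[-0.9876, -0.1069, 0.1148] o=[-0.0002, -0.2057, -0.5265] → [-0.0209, -0.0653, -0.2404, -0.9876, -0.1069, 0.1148]
V = J·q̇ = [0.0432, 0.4418, -0.2470, 1.1668, -0.3010, -0.2638]

0.0432 0.4418 -0.2470 1.1668 -0.3010 -0.2638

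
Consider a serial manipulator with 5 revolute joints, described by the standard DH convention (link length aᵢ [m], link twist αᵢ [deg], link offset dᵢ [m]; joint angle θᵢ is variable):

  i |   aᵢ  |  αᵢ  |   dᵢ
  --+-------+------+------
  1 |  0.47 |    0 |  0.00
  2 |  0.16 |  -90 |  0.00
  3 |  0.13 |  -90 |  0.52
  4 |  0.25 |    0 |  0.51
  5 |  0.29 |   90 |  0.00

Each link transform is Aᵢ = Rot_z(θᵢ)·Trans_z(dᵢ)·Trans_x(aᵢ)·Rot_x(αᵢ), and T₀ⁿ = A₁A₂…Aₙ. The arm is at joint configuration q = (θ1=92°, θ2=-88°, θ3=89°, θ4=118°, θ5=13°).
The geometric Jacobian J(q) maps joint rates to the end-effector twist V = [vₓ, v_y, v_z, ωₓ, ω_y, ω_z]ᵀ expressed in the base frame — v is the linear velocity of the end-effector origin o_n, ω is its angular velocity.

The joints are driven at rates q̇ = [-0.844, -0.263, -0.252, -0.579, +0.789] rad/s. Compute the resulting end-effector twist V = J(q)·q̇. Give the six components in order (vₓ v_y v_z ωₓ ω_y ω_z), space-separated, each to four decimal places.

o_n = [-0.3742, 0.5253, 0.1687]
J₁: ẑ×o_n = [-0.5253, -0.3742, 0.0000], ω = ẑ
J2: z=[0.0000, 0.0000, 1.0000] o=[-0.0164, 0.4697, 0.0000] → [-0.0556, -0.3578, 0.0000, 0.0000, 0.0000, 1.0000]
J3: z=[-0.0698, 0.9976, 0.0000] o=[0.1432, 0.4809, 0.0000] → [0.1683, 0.0118, 0.5130, -0.0698, 0.9976, 0.0000]
J4: z=[-0.9974, -0.0697, -0.0175] o=[0.1092, 0.9998, -0.1300] → [-0.0291, 0.3063, 0.4395, -0.9974, -0.0697, -0.0175]
J5: z=[-0.9974, -0.0697, -0.0175] o=[-0.3861, 0.7439, -0.0215] → [-0.0171, 0.1895, 0.2188, -0.9974, -0.0697, -0.0175]
V = J·q̇ = [0.4189, 0.3791, -0.2111, -0.1919, -0.2660, -1.1107]

0.4189 0.3791 -0.2111 -0.1919 -0.2660 -1.1107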